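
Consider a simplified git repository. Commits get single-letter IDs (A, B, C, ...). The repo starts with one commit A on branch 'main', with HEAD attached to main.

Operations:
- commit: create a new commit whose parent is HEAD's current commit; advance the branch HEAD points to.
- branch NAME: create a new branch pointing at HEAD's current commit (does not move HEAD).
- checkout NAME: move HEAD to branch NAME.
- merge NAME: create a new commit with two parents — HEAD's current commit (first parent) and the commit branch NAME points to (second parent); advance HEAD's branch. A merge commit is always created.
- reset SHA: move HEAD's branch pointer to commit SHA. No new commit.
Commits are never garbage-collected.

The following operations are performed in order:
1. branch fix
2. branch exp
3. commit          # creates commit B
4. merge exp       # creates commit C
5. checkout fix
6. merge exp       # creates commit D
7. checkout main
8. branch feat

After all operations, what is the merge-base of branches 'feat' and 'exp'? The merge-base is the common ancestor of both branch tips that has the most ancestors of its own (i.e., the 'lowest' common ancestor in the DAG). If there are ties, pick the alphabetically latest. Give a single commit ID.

Answer: A

Derivation:
After op 1 (branch): HEAD=main@A [fix=A main=A]
After op 2 (branch): HEAD=main@A [exp=A fix=A main=A]
After op 3 (commit): HEAD=main@B [exp=A fix=A main=B]
After op 4 (merge): HEAD=main@C [exp=A fix=A main=C]
After op 5 (checkout): HEAD=fix@A [exp=A fix=A main=C]
After op 6 (merge): HEAD=fix@D [exp=A fix=D main=C]
After op 7 (checkout): HEAD=main@C [exp=A fix=D main=C]
After op 8 (branch): HEAD=main@C [exp=A feat=C fix=D main=C]
ancestors(feat=C): ['A', 'B', 'C']
ancestors(exp=A): ['A']
common: ['A']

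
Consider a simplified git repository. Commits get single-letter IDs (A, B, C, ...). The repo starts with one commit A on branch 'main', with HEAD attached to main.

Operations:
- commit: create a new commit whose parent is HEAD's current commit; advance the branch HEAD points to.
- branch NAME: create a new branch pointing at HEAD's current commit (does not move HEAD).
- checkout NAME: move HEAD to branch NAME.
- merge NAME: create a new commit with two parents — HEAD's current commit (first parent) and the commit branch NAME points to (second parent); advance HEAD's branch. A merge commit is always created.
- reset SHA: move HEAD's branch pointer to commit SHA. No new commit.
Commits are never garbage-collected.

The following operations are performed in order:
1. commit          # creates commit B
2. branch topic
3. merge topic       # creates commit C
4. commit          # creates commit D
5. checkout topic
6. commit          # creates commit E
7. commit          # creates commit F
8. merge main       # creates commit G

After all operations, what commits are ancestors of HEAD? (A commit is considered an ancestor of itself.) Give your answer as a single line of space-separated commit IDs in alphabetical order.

Answer: A B C D E F G

Derivation:
After op 1 (commit): HEAD=main@B [main=B]
After op 2 (branch): HEAD=main@B [main=B topic=B]
After op 3 (merge): HEAD=main@C [main=C topic=B]
After op 4 (commit): HEAD=main@D [main=D topic=B]
After op 5 (checkout): HEAD=topic@B [main=D topic=B]
After op 6 (commit): HEAD=topic@E [main=D topic=E]
After op 7 (commit): HEAD=topic@F [main=D topic=F]
After op 8 (merge): HEAD=topic@G [main=D topic=G]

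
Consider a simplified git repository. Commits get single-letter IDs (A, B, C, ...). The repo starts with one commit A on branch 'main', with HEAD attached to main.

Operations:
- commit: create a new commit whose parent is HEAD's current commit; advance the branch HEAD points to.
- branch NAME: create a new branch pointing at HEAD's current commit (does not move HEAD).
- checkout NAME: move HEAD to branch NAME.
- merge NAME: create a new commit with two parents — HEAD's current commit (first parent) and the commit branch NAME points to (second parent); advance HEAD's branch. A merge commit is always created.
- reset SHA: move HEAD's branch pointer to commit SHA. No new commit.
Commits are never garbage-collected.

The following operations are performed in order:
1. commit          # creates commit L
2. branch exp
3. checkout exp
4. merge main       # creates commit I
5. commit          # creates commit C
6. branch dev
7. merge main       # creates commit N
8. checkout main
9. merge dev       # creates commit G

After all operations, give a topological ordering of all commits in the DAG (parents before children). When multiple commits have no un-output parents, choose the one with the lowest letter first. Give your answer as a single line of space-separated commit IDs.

After op 1 (commit): HEAD=main@L [main=L]
After op 2 (branch): HEAD=main@L [exp=L main=L]
After op 3 (checkout): HEAD=exp@L [exp=L main=L]
After op 4 (merge): HEAD=exp@I [exp=I main=L]
After op 5 (commit): HEAD=exp@C [exp=C main=L]
After op 6 (branch): HEAD=exp@C [dev=C exp=C main=L]
After op 7 (merge): HEAD=exp@N [dev=C exp=N main=L]
After op 8 (checkout): HEAD=main@L [dev=C exp=N main=L]
After op 9 (merge): HEAD=main@G [dev=C exp=N main=G]
commit A: parents=[]
commit C: parents=['I']
commit G: parents=['L', 'C']
commit I: parents=['L', 'L']
commit L: parents=['A']
commit N: parents=['C', 'L']

Answer: A L I C G N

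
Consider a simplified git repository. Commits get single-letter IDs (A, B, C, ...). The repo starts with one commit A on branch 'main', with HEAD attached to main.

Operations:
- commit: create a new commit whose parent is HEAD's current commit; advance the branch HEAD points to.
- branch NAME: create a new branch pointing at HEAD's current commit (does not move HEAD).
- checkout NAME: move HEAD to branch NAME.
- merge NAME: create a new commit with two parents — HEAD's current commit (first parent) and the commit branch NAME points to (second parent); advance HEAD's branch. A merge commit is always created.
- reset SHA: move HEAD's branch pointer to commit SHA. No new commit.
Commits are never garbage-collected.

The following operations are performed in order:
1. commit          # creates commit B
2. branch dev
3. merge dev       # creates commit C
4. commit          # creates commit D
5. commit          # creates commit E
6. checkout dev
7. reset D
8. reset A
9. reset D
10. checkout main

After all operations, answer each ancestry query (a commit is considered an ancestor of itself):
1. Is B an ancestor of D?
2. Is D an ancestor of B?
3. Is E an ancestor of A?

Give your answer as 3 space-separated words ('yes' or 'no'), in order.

After op 1 (commit): HEAD=main@B [main=B]
After op 2 (branch): HEAD=main@B [dev=B main=B]
After op 3 (merge): HEAD=main@C [dev=B main=C]
After op 4 (commit): HEAD=main@D [dev=B main=D]
After op 5 (commit): HEAD=main@E [dev=B main=E]
After op 6 (checkout): HEAD=dev@B [dev=B main=E]
After op 7 (reset): HEAD=dev@D [dev=D main=E]
After op 8 (reset): HEAD=dev@A [dev=A main=E]
After op 9 (reset): HEAD=dev@D [dev=D main=E]
After op 10 (checkout): HEAD=main@E [dev=D main=E]
ancestors(D) = {A,B,C,D}; B in? yes
ancestors(B) = {A,B}; D in? no
ancestors(A) = {A}; E in? no

Answer: yes no no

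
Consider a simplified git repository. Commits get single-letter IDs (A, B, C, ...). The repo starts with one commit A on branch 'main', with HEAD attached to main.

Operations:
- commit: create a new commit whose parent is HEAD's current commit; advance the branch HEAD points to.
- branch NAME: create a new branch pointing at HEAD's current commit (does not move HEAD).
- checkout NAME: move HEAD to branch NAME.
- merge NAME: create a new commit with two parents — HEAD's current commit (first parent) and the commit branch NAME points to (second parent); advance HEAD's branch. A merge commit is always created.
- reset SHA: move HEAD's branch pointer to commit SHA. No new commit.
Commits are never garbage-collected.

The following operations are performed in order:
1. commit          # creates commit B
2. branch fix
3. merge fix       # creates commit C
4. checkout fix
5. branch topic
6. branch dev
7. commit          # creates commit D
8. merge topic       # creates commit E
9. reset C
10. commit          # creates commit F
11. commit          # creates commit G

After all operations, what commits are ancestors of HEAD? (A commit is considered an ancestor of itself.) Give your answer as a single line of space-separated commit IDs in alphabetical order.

Answer: A B C F G

Derivation:
After op 1 (commit): HEAD=main@B [main=B]
After op 2 (branch): HEAD=main@B [fix=B main=B]
After op 3 (merge): HEAD=main@C [fix=B main=C]
After op 4 (checkout): HEAD=fix@B [fix=B main=C]
After op 5 (branch): HEAD=fix@B [fix=B main=C topic=B]
After op 6 (branch): HEAD=fix@B [dev=B fix=B main=C topic=B]
After op 7 (commit): HEAD=fix@D [dev=B fix=D main=C topic=B]
After op 8 (merge): HEAD=fix@E [dev=B fix=E main=C topic=B]
After op 9 (reset): HEAD=fix@C [dev=B fix=C main=C topic=B]
After op 10 (commit): HEAD=fix@F [dev=B fix=F main=C topic=B]
After op 11 (commit): HEAD=fix@G [dev=B fix=G main=C topic=B]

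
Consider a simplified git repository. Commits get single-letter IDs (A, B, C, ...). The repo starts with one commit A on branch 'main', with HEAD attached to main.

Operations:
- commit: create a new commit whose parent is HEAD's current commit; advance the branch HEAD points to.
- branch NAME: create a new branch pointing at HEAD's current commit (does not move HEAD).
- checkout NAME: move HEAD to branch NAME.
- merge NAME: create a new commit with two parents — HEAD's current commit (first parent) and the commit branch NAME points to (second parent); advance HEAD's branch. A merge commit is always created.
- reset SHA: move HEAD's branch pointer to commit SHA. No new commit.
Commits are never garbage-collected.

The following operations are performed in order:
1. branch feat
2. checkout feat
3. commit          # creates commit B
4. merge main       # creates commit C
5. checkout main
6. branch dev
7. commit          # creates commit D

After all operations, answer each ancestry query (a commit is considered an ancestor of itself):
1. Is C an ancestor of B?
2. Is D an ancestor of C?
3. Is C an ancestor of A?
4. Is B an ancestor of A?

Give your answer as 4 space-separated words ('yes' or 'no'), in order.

Answer: no no no no

Derivation:
After op 1 (branch): HEAD=main@A [feat=A main=A]
After op 2 (checkout): HEAD=feat@A [feat=A main=A]
After op 3 (commit): HEAD=feat@B [feat=B main=A]
After op 4 (merge): HEAD=feat@C [feat=C main=A]
After op 5 (checkout): HEAD=main@A [feat=C main=A]
After op 6 (branch): HEAD=main@A [dev=A feat=C main=A]
After op 7 (commit): HEAD=main@D [dev=A feat=C main=D]
ancestors(B) = {A,B}; C in? no
ancestors(C) = {A,B,C}; D in? no
ancestors(A) = {A}; C in? no
ancestors(A) = {A}; B in? no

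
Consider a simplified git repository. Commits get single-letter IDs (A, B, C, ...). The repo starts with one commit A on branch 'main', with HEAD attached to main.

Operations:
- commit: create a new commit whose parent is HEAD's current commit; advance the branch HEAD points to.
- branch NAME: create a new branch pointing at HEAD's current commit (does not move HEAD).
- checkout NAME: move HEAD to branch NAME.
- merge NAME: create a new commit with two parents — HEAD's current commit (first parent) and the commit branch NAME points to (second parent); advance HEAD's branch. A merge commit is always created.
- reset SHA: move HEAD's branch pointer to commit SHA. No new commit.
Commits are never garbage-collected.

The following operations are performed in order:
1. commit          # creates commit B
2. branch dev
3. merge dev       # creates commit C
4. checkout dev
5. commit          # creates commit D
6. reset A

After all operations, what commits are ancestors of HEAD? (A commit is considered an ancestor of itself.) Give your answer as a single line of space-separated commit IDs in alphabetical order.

After op 1 (commit): HEAD=main@B [main=B]
After op 2 (branch): HEAD=main@B [dev=B main=B]
After op 3 (merge): HEAD=main@C [dev=B main=C]
After op 4 (checkout): HEAD=dev@B [dev=B main=C]
After op 5 (commit): HEAD=dev@D [dev=D main=C]
After op 6 (reset): HEAD=dev@A [dev=A main=C]

Answer: A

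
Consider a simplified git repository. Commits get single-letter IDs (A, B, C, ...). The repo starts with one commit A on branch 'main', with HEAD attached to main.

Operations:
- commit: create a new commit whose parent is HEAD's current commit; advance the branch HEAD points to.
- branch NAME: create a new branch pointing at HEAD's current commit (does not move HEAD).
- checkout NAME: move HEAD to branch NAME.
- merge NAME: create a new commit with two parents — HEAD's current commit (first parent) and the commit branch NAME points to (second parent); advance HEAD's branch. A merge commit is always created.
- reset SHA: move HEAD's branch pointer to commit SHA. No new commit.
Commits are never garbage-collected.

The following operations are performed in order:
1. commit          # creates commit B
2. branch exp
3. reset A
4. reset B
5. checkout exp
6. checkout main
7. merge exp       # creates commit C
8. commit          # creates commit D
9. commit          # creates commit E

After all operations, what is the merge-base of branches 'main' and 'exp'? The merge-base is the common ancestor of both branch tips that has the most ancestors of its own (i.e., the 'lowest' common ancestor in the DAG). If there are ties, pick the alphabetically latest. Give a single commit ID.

Answer: B

Derivation:
After op 1 (commit): HEAD=main@B [main=B]
After op 2 (branch): HEAD=main@B [exp=B main=B]
After op 3 (reset): HEAD=main@A [exp=B main=A]
After op 4 (reset): HEAD=main@B [exp=B main=B]
After op 5 (checkout): HEAD=exp@B [exp=B main=B]
After op 6 (checkout): HEAD=main@B [exp=B main=B]
After op 7 (merge): HEAD=main@C [exp=B main=C]
After op 8 (commit): HEAD=main@D [exp=B main=D]
After op 9 (commit): HEAD=main@E [exp=B main=E]
ancestors(main=E): ['A', 'B', 'C', 'D', 'E']
ancestors(exp=B): ['A', 'B']
common: ['A', 'B']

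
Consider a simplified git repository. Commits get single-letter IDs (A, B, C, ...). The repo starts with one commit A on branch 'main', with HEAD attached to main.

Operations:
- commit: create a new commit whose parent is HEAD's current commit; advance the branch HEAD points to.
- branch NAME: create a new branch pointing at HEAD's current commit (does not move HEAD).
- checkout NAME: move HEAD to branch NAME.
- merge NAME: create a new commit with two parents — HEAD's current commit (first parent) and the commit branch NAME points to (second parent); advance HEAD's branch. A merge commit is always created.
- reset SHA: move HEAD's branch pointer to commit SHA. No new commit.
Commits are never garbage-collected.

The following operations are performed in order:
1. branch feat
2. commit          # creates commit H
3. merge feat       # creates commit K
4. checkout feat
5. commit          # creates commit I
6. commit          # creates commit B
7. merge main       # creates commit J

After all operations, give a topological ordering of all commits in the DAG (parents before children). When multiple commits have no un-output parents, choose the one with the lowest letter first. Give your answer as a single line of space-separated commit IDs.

After op 1 (branch): HEAD=main@A [feat=A main=A]
After op 2 (commit): HEAD=main@H [feat=A main=H]
After op 3 (merge): HEAD=main@K [feat=A main=K]
After op 4 (checkout): HEAD=feat@A [feat=A main=K]
After op 5 (commit): HEAD=feat@I [feat=I main=K]
After op 6 (commit): HEAD=feat@B [feat=B main=K]
After op 7 (merge): HEAD=feat@J [feat=J main=K]
commit A: parents=[]
commit B: parents=['I']
commit H: parents=['A']
commit I: parents=['A']
commit J: parents=['B', 'K']
commit K: parents=['H', 'A']

Answer: A H I B K J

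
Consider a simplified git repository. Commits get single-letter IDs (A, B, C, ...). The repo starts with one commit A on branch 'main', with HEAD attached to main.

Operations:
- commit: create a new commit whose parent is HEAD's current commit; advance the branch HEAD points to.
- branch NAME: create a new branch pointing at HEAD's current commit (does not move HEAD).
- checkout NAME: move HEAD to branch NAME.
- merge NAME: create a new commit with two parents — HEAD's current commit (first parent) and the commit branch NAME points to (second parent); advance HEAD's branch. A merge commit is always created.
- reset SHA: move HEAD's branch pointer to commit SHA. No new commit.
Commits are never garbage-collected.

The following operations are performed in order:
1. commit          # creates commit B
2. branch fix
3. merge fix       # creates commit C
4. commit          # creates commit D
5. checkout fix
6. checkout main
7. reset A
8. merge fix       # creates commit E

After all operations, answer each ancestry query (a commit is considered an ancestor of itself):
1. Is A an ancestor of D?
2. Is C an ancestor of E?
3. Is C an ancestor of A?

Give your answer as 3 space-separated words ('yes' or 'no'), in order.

After op 1 (commit): HEAD=main@B [main=B]
After op 2 (branch): HEAD=main@B [fix=B main=B]
After op 3 (merge): HEAD=main@C [fix=B main=C]
After op 4 (commit): HEAD=main@D [fix=B main=D]
After op 5 (checkout): HEAD=fix@B [fix=B main=D]
After op 6 (checkout): HEAD=main@D [fix=B main=D]
After op 7 (reset): HEAD=main@A [fix=B main=A]
After op 8 (merge): HEAD=main@E [fix=B main=E]
ancestors(D) = {A,B,C,D}; A in? yes
ancestors(E) = {A,B,E}; C in? no
ancestors(A) = {A}; C in? no

Answer: yes no no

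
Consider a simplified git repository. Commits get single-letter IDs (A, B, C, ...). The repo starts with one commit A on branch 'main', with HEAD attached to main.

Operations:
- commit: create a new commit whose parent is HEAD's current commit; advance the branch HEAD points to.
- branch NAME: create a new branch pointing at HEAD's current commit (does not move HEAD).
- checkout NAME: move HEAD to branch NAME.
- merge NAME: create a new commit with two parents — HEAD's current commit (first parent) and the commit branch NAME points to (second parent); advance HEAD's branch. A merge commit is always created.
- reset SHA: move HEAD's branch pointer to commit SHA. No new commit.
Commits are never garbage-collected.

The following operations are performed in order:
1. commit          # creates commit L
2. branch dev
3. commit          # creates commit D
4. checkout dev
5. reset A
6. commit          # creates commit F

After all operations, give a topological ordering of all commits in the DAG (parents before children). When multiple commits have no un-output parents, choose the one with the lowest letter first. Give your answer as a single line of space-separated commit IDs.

After op 1 (commit): HEAD=main@L [main=L]
After op 2 (branch): HEAD=main@L [dev=L main=L]
After op 3 (commit): HEAD=main@D [dev=L main=D]
After op 4 (checkout): HEAD=dev@L [dev=L main=D]
After op 5 (reset): HEAD=dev@A [dev=A main=D]
After op 6 (commit): HEAD=dev@F [dev=F main=D]
commit A: parents=[]
commit D: parents=['L']
commit F: parents=['A']
commit L: parents=['A']

Answer: A F L D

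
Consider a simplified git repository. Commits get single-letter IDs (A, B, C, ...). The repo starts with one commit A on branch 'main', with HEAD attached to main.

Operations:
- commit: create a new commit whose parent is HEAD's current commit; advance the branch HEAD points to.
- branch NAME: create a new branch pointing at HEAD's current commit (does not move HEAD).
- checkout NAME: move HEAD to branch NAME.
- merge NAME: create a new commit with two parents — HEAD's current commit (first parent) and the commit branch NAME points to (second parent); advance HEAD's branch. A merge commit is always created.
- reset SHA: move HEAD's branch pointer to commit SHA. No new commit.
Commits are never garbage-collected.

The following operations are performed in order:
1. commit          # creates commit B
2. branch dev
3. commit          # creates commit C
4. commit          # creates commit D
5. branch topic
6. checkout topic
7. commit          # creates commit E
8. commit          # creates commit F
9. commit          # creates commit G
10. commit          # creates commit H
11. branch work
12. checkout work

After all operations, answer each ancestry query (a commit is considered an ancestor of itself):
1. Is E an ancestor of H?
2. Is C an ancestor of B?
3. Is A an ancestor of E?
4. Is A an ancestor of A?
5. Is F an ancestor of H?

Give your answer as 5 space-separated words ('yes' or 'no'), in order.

After op 1 (commit): HEAD=main@B [main=B]
After op 2 (branch): HEAD=main@B [dev=B main=B]
After op 3 (commit): HEAD=main@C [dev=B main=C]
After op 4 (commit): HEAD=main@D [dev=B main=D]
After op 5 (branch): HEAD=main@D [dev=B main=D topic=D]
After op 6 (checkout): HEAD=topic@D [dev=B main=D topic=D]
After op 7 (commit): HEAD=topic@E [dev=B main=D topic=E]
After op 8 (commit): HEAD=topic@F [dev=B main=D topic=F]
After op 9 (commit): HEAD=topic@G [dev=B main=D topic=G]
After op 10 (commit): HEAD=topic@H [dev=B main=D topic=H]
After op 11 (branch): HEAD=topic@H [dev=B main=D topic=H work=H]
After op 12 (checkout): HEAD=work@H [dev=B main=D topic=H work=H]
ancestors(H) = {A,B,C,D,E,F,G,H}; E in? yes
ancestors(B) = {A,B}; C in? no
ancestors(E) = {A,B,C,D,E}; A in? yes
ancestors(A) = {A}; A in? yes
ancestors(H) = {A,B,C,D,E,F,G,H}; F in? yes

Answer: yes no yes yes yes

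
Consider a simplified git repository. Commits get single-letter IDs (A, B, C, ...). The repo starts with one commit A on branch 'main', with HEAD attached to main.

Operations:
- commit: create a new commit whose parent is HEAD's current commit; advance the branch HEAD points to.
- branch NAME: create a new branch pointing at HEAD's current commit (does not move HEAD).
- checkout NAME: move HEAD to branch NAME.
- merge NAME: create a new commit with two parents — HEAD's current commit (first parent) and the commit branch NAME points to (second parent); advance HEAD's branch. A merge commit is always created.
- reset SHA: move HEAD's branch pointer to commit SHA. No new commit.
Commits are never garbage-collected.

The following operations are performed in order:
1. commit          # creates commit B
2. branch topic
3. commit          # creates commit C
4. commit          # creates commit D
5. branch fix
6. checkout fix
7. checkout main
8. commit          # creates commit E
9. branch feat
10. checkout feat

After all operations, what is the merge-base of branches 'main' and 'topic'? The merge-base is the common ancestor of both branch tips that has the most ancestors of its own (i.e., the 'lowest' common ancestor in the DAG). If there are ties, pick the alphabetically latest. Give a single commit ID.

After op 1 (commit): HEAD=main@B [main=B]
After op 2 (branch): HEAD=main@B [main=B topic=B]
After op 3 (commit): HEAD=main@C [main=C topic=B]
After op 4 (commit): HEAD=main@D [main=D topic=B]
After op 5 (branch): HEAD=main@D [fix=D main=D topic=B]
After op 6 (checkout): HEAD=fix@D [fix=D main=D topic=B]
After op 7 (checkout): HEAD=main@D [fix=D main=D topic=B]
After op 8 (commit): HEAD=main@E [fix=D main=E topic=B]
After op 9 (branch): HEAD=main@E [feat=E fix=D main=E topic=B]
After op 10 (checkout): HEAD=feat@E [feat=E fix=D main=E topic=B]
ancestors(main=E): ['A', 'B', 'C', 'D', 'E']
ancestors(topic=B): ['A', 'B']
common: ['A', 'B']

Answer: B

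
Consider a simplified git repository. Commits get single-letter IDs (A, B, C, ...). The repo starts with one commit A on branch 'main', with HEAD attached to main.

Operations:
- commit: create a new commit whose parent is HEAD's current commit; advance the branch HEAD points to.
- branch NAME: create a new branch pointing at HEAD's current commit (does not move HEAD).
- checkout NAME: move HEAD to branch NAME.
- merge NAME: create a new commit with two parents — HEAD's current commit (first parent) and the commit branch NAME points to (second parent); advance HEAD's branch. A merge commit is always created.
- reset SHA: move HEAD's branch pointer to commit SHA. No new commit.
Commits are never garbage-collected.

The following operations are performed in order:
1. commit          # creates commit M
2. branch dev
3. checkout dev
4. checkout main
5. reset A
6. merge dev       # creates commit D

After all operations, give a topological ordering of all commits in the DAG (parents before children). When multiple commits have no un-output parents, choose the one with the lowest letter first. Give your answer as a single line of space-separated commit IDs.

Answer: A M D

Derivation:
After op 1 (commit): HEAD=main@M [main=M]
After op 2 (branch): HEAD=main@M [dev=M main=M]
After op 3 (checkout): HEAD=dev@M [dev=M main=M]
After op 4 (checkout): HEAD=main@M [dev=M main=M]
After op 5 (reset): HEAD=main@A [dev=M main=A]
After op 6 (merge): HEAD=main@D [dev=M main=D]
commit A: parents=[]
commit D: parents=['A', 'M']
commit M: parents=['A']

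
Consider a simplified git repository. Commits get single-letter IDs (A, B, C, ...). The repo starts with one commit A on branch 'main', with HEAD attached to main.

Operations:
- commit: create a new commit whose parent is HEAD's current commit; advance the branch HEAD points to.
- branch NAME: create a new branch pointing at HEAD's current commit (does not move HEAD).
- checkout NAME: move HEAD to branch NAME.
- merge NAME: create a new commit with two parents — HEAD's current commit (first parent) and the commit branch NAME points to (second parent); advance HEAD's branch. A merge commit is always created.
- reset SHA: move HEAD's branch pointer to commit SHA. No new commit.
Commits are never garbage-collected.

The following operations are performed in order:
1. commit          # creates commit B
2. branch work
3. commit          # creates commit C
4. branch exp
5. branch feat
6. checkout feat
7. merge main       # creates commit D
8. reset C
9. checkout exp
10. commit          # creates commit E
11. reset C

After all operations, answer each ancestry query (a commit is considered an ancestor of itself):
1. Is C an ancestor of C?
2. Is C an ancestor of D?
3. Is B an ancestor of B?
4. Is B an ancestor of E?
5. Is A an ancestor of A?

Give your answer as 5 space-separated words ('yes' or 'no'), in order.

Answer: yes yes yes yes yes

Derivation:
After op 1 (commit): HEAD=main@B [main=B]
After op 2 (branch): HEAD=main@B [main=B work=B]
After op 3 (commit): HEAD=main@C [main=C work=B]
After op 4 (branch): HEAD=main@C [exp=C main=C work=B]
After op 5 (branch): HEAD=main@C [exp=C feat=C main=C work=B]
After op 6 (checkout): HEAD=feat@C [exp=C feat=C main=C work=B]
After op 7 (merge): HEAD=feat@D [exp=C feat=D main=C work=B]
After op 8 (reset): HEAD=feat@C [exp=C feat=C main=C work=B]
After op 9 (checkout): HEAD=exp@C [exp=C feat=C main=C work=B]
After op 10 (commit): HEAD=exp@E [exp=E feat=C main=C work=B]
After op 11 (reset): HEAD=exp@C [exp=C feat=C main=C work=B]
ancestors(C) = {A,B,C}; C in? yes
ancestors(D) = {A,B,C,D}; C in? yes
ancestors(B) = {A,B}; B in? yes
ancestors(E) = {A,B,C,E}; B in? yes
ancestors(A) = {A}; A in? yes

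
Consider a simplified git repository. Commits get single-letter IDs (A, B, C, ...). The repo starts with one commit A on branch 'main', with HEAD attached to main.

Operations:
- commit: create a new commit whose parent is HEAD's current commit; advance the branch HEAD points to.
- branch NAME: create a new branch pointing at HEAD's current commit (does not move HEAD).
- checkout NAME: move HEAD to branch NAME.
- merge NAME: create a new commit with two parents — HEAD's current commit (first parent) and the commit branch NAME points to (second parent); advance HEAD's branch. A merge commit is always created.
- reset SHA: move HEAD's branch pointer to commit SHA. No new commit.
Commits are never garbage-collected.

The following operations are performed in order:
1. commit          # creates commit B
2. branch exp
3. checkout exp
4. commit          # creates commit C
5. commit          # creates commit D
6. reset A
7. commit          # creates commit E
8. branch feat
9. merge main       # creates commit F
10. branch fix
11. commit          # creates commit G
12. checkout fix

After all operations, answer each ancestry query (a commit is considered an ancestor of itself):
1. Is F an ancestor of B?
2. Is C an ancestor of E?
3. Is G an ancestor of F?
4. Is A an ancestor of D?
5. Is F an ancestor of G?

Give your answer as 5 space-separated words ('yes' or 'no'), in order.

After op 1 (commit): HEAD=main@B [main=B]
After op 2 (branch): HEAD=main@B [exp=B main=B]
After op 3 (checkout): HEAD=exp@B [exp=B main=B]
After op 4 (commit): HEAD=exp@C [exp=C main=B]
After op 5 (commit): HEAD=exp@D [exp=D main=B]
After op 6 (reset): HEAD=exp@A [exp=A main=B]
After op 7 (commit): HEAD=exp@E [exp=E main=B]
After op 8 (branch): HEAD=exp@E [exp=E feat=E main=B]
After op 9 (merge): HEAD=exp@F [exp=F feat=E main=B]
After op 10 (branch): HEAD=exp@F [exp=F feat=E fix=F main=B]
After op 11 (commit): HEAD=exp@G [exp=G feat=E fix=F main=B]
After op 12 (checkout): HEAD=fix@F [exp=G feat=E fix=F main=B]
ancestors(B) = {A,B}; F in? no
ancestors(E) = {A,E}; C in? no
ancestors(F) = {A,B,E,F}; G in? no
ancestors(D) = {A,B,C,D}; A in? yes
ancestors(G) = {A,B,E,F,G}; F in? yes

Answer: no no no yes yes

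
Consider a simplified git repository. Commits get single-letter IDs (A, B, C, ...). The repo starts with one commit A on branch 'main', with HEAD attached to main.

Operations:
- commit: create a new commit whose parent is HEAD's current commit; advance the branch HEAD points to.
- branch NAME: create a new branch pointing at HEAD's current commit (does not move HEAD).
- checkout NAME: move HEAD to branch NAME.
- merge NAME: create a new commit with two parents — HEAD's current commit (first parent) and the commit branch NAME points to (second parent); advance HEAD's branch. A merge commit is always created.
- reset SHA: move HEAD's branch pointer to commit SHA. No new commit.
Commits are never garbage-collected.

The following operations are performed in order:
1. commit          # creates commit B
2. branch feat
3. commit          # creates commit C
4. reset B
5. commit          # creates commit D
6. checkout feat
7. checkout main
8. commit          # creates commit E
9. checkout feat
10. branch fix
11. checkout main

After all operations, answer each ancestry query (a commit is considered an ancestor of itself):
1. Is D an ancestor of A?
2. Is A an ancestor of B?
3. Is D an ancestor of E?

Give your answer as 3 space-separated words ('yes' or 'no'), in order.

After op 1 (commit): HEAD=main@B [main=B]
After op 2 (branch): HEAD=main@B [feat=B main=B]
After op 3 (commit): HEAD=main@C [feat=B main=C]
After op 4 (reset): HEAD=main@B [feat=B main=B]
After op 5 (commit): HEAD=main@D [feat=B main=D]
After op 6 (checkout): HEAD=feat@B [feat=B main=D]
After op 7 (checkout): HEAD=main@D [feat=B main=D]
After op 8 (commit): HEAD=main@E [feat=B main=E]
After op 9 (checkout): HEAD=feat@B [feat=B main=E]
After op 10 (branch): HEAD=feat@B [feat=B fix=B main=E]
After op 11 (checkout): HEAD=main@E [feat=B fix=B main=E]
ancestors(A) = {A}; D in? no
ancestors(B) = {A,B}; A in? yes
ancestors(E) = {A,B,D,E}; D in? yes

Answer: no yes yes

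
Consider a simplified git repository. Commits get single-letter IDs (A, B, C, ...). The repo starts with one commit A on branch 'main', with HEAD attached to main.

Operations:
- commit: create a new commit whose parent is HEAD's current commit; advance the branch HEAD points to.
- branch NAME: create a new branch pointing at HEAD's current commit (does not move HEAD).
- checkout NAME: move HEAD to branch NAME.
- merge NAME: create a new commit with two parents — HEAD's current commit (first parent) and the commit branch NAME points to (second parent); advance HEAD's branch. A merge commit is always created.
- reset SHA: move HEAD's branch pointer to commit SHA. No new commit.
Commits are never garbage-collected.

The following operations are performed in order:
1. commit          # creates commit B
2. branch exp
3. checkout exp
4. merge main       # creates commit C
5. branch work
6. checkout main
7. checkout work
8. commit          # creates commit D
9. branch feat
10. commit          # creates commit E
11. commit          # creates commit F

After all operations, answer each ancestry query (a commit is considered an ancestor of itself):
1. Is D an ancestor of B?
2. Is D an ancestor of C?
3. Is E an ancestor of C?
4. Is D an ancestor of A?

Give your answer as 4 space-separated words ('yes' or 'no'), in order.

Answer: no no no no

Derivation:
After op 1 (commit): HEAD=main@B [main=B]
After op 2 (branch): HEAD=main@B [exp=B main=B]
After op 3 (checkout): HEAD=exp@B [exp=B main=B]
After op 4 (merge): HEAD=exp@C [exp=C main=B]
After op 5 (branch): HEAD=exp@C [exp=C main=B work=C]
After op 6 (checkout): HEAD=main@B [exp=C main=B work=C]
After op 7 (checkout): HEAD=work@C [exp=C main=B work=C]
After op 8 (commit): HEAD=work@D [exp=C main=B work=D]
After op 9 (branch): HEAD=work@D [exp=C feat=D main=B work=D]
After op 10 (commit): HEAD=work@E [exp=C feat=D main=B work=E]
After op 11 (commit): HEAD=work@F [exp=C feat=D main=B work=F]
ancestors(B) = {A,B}; D in? no
ancestors(C) = {A,B,C}; D in? no
ancestors(C) = {A,B,C}; E in? no
ancestors(A) = {A}; D in? no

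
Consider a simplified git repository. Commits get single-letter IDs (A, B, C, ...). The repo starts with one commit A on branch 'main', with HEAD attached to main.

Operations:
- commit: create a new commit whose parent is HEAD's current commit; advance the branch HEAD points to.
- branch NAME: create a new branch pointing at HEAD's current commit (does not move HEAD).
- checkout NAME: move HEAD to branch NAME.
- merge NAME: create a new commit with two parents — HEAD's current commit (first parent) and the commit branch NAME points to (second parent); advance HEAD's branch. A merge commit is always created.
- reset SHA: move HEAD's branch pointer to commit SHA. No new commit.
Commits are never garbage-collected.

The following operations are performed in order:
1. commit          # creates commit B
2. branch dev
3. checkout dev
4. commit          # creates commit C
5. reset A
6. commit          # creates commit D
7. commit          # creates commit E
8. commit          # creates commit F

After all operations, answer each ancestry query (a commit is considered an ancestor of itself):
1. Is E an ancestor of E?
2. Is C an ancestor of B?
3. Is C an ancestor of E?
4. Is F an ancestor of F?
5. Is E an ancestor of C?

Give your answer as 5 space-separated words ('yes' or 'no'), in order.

After op 1 (commit): HEAD=main@B [main=B]
After op 2 (branch): HEAD=main@B [dev=B main=B]
After op 3 (checkout): HEAD=dev@B [dev=B main=B]
After op 4 (commit): HEAD=dev@C [dev=C main=B]
After op 5 (reset): HEAD=dev@A [dev=A main=B]
After op 6 (commit): HEAD=dev@D [dev=D main=B]
After op 7 (commit): HEAD=dev@E [dev=E main=B]
After op 8 (commit): HEAD=dev@F [dev=F main=B]
ancestors(E) = {A,D,E}; E in? yes
ancestors(B) = {A,B}; C in? no
ancestors(E) = {A,D,E}; C in? no
ancestors(F) = {A,D,E,F}; F in? yes
ancestors(C) = {A,B,C}; E in? no

Answer: yes no no yes no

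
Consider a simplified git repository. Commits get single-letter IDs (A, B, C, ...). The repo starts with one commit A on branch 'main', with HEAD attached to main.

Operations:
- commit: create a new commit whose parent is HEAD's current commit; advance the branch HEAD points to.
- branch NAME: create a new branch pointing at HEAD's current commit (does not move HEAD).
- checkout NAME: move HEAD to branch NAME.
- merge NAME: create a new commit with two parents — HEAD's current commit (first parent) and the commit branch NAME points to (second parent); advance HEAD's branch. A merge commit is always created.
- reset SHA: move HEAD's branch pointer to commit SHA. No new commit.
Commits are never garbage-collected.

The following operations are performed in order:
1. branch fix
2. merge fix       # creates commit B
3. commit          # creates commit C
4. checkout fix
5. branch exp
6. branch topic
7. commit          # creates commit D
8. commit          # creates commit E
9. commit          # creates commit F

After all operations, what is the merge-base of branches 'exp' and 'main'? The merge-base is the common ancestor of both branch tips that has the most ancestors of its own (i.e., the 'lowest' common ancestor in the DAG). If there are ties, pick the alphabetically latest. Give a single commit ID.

Answer: A

Derivation:
After op 1 (branch): HEAD=main@A [fix=A main=A]
After op 2 (merge): HEAD=main@B [fix=A main=B]
After op 3 (commit): HEAD=main@C [fix=A main=C]
After op 4 (checkout): HEAD=fix@A [fix=A main=C]
After op 5 (branch): HEAD=fix@A [exp=A fix=A main=C]
After op 6 (branch): HEAD=fix@A [exp=A fix=A main=C topic=A]
After op 7 (commit): HEAD=fix@D [exp=A fix=D main=C topic=A]
After op 8 (commit): HEAD=fix@E [exp=A fix=E main=C topic=A]
After op 9 (commit): HEAD=fix@F [exp=A fix=F main=C topic=A]
ancestors(exp=A): ['A']
ancestors(main=C): ['A', 'B', 'C']
common: ['A']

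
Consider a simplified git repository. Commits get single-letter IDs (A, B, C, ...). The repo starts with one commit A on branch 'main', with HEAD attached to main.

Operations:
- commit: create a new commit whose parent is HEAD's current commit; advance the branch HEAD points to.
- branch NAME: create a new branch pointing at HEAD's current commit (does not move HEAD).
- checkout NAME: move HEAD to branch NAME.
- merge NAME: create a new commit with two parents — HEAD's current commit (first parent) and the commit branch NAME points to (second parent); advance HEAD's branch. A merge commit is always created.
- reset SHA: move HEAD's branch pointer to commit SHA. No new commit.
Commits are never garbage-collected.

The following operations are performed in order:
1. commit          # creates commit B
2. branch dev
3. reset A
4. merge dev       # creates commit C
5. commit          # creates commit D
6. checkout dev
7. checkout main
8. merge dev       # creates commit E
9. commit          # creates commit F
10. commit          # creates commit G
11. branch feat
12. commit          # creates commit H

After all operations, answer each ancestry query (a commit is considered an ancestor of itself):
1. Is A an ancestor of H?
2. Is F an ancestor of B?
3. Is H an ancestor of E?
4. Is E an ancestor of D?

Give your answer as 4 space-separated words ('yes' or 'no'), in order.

Answer: yes no no no

Derivation:
After op 1 (commit): HEAD=main@B [main=B]
After op 2 (branch): HEAD=main@B [dev=B main=B]
After op 3 (reset): HEAD=main@A [dev=B main=A]
After op 4 (merge): HEAD=main@C [dev=B main=C]
After op 5 (commit): HEAD=main@D [dev=B main=D]
After op 6 (checkout): HEAD=dev@B [dev=B main=D]
After op 7 (checkout): HEAD=main@D [dev=B main=D]
After op 8 (merge): HEAD=main@E [dev=B main=E]
After op 9 (commit): HEAD=main@F [dev=B main=F]
After op 10 (commit): HEAD=main@G [dev=B main=G]
After op 11 (branch): HEAD=main@G [dev=B feat=G main=G]
After op 12 (commit): HEAD=main@H [dev=B feat=G main=H]
ancestors(H) = {A,B,C,D,E,F,G,H}; A in? yes
ancestors(B) = {A,B}; F in? no
ancestors(E) = {A,B,C,D,E}; H in? no
ancestors(D) = {A,B,C,D}; E in? no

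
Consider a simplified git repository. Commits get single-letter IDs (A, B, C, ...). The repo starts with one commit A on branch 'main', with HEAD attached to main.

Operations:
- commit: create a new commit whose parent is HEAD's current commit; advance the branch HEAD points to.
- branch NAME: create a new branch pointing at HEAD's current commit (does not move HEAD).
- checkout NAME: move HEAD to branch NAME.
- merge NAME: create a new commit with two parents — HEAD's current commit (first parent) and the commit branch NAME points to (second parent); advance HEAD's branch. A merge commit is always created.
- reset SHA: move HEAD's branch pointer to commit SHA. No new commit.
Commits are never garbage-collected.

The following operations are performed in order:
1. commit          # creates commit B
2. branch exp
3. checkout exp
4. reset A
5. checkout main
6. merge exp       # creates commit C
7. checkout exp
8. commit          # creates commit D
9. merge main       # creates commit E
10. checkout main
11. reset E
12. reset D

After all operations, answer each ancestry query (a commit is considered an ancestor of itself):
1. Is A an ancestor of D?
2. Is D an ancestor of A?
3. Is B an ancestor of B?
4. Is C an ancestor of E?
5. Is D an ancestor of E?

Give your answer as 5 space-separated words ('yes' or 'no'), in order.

After op 1 (commit): HEAD=main@B [main=B]
After op 2 (branch): HEAD=main@B [exp=B main=B]
After op 3 (checkout): HEAD=exp@B [exp=B main=B]
After op 4 (reset): HEAD=exp@A [exp=A main=B]
After op 5 (checkout): HEAD=main@B [exp=A main=B]
After op 6 (merge): HEAD=main@C [exp=A main=C]
After op 7 (checkout): HEAD=exp@A [exp=A main=C]
After op 8 (commit): HEAD=exp@D [exp=D main=C]
After op 9 (merge): HEAD=exp@E [exp=E main=C]
After op 10 (checkout): HEAD=main@C [exp=E main=C]
After op 11 (reset): HEAD=main@E [exp=E main=E]
After op 12 (reset): HEAD=main@D [exp=E main=D]
ancestors(D) = {A,D}; A in? yes
ancestors(A) = {A}; D in? no
ancestors(B) = {A,B}; B in? yes
ancestors(E) = {A,B,C,D,E}; C in? yes
ancestors(E) = {A,B,C,D,E}; D in? yes

Answer: yes no yes yes yes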